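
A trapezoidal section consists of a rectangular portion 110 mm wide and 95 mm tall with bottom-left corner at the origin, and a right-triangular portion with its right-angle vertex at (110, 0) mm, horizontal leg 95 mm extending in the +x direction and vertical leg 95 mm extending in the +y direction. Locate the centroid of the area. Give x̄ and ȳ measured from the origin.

rectangular portion: A = 110 × 95 = 10450.00, centroid at (55.00, 47.50).
triangular portion: A = ½·95·95 = 4512.50, centroid at (141.67, 31.67).
ΣA = 14962.50 mm², ΣAx̄ = 1214020.83 mm³, ΣAȳ = 639270.83 mm³.
x̄ = 1214020.83/14962.50 = 81.14 mm; ȳ = 639270.83/14962.50 = 42.72 mm.

x̄ = 81.14 mm, ȳ = 42.72 mm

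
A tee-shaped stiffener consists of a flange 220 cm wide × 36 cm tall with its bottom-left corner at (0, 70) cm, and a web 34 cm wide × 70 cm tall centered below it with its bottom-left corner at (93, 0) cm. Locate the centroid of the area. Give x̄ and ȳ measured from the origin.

web: A = 34 × 70 = 2380.00, centroid at (110.00, 35.00).
flange: A = 220 × 36 = 7920.00, centroid at (110.00, 88.00).
ΣA = 10300.00 cm², ΣAx̄ = 1133000.00 cm³, ΣAȳ = 780260.00 cm³.
x̄ = 1133000.00/10300.00 = 110.00 cm; ȳ = 780260.00/10300.00 = 75.75 cm.

x̄ = 110.00 cm, ȳ = 75.75 cm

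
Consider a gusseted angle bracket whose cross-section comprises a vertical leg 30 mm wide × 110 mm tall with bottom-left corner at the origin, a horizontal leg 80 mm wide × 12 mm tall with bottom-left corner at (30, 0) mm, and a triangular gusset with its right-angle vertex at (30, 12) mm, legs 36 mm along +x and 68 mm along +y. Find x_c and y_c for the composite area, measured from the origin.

x_c = 30.65 mm, y_c = 41.88 mm

vertical leg: A = 30 × 110 = 3300.00, centroid at (15.00, 55.00).
horizontal leg: A = 80 × 12 = 960.00, centroid at (70.00, 6.00).
gusset: A = ½·36·68 = 1224.00, centroid at (42.00, 34.67).
ΣA = 5484.00 mm²
ΣAx_c = (3300.00)(15.00) + (960.00)(70.00) + (1224.00)(42.00) = 168108.00 mm³
ΣAy_c = (3300.00)(55.00) + (960.00)(6.00) + (1224.00)(34.67) = 229692.00 mm³
x_c = 168108.00 / 5484.00 = 30.65 mm
y_c = 229692.00 / 5484.00 = 41.88 mm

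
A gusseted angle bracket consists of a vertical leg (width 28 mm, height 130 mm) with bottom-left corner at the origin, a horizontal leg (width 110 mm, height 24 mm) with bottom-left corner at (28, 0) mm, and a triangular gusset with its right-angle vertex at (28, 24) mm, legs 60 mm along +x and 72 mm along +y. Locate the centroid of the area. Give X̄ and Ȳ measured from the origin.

vertical leg: A = 28 × 130 = 3640.00, centroid at (14.00, 65.00).
horizontal leg: A = 110 × 24 = 2640.00, centroid at (83.00, 12.00).
gusset: A = ½·60·72 = 2160.00, centroid at (48.00, 48.00).
ΣA = 8440.00 mm²
ΣAX̄ = (3640.00)(14.00) + (2640.00)(83.00) + (2160.00)(48.00) = 373760.00 mm³
ΣAȲ = (3640.00)(65.00) + (2640.00)(12.00) + (2160.00)(48.00) = 371960.00 mm³
X̄ = 373760.00 / 8440.00 = 44.28 mm
Ȳ = 371960.00 / 8440.00 = 44.07 mm

X̄ = 44.28 mm, Ȳ = 44.07 mm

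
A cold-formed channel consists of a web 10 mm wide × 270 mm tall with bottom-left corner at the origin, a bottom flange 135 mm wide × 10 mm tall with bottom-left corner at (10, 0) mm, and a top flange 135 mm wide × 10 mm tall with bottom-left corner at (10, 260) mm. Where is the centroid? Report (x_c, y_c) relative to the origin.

Part | A | x̄ᵢ | ȳᵢ | A·x̄ᵢ | A·ȳᵢ
web | 2700.00 | 5.00 | 135.00 | 13500.00 | 364500.00
bottom flange | 1350.00 | 77.50 | 5.00 | 104625.00 | 6750.00
top flange | 1350.00 | 77.50 | 265.00 | 104625.00 | 357750.00
Σ | 5400.00 |  |  | 222750.00 | 729000.00
x_c = 222750.00 / 5400.00 = 41.25 mm
y_c = 729000.00 / 5400.00 = 135.00 mm

x_c = 41.25 mm, y_c = 135.00 mm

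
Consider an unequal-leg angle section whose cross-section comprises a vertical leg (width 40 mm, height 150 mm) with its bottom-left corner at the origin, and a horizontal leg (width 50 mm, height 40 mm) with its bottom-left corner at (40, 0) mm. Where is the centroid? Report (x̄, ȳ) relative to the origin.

x̄ = 31.25 mm, ȳ = 61.25 mm

vertical leg: A = 40 × 150 = 6000.00, centroid at (20.00, 75.00).
horizontal leg: A = 50 × 40 = 2000.00, centroid at (65.00, 20.00).
ΣA = 8000.00 mm², ΣAx̄ = 250000.00 mm³, ΣAȳ = 490000.00 mm³.
x̄ = 250000.00/8000.00 = 31.25 mm; ȳ = 490000.00/8000.00 = 61.25 mm.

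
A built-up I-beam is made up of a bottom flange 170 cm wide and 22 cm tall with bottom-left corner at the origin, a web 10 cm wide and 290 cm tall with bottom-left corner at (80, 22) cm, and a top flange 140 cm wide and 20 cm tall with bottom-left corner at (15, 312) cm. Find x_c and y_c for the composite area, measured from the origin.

x_c = 85.00 cm, y_c = 151.17 cm

bottom flange: A = 170 × 22 = 3740.00, centroid at (85.00, 11.00).
web: A = 10 × 290 = 2900.00, centroid at (85.00, 167.00).
top flange: A = 140 × 20 = 2800.00, centroid at (85.00, 322.00).
ΣA = 9440.00 cm², ΣAx_c = 802400.00 cm³, ΣAy_c = 1427040.00 cm³.
x_c = 802400.00/9440.00 = 85.00 cm; y_c = 1427040.00/9440.00 = 151.17 cm.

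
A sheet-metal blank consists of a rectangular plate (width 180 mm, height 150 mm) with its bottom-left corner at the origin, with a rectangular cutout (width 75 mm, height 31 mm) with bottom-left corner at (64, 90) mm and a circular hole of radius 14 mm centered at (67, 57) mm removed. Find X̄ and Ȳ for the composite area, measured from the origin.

X̄ = 89.48 mm, Ȳ = 72.51 mm

plate: A = 180 × 150 = 27000.00, centroid at (90.00, 75.00).
hole 1: A = −(75 × 31) = -2325.00, centroid at (101.50, 105.50).
hole 2: A = −π·14² = -615.75, centroid at (67.00, 57.00).
ΣA = 24059.25 mm²
ΣAX̄ = (27000.00)(90.00) + (-2325.00)(101.50) + (-615.75)(67.00) = 2152757.11 mm³
ΣAȲ = (27000.00)(75.00) + (-2325.00)(105.50) + (-615.75)(57.00) = 1744614.63 mm³
X̄ = 2152757.11 / 24059.25 = 89.48 mm
Ȳ = 1744614.63 / 24059.25 = 72.51 mm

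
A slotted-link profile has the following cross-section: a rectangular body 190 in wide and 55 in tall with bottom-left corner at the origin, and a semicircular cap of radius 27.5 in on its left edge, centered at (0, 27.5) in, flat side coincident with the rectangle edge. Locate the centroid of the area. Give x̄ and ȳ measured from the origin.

rectangular body: A = 190 × 55 = 10450.00, centroid at (95.00, 27.50).
semicircular end: A = ½π·27.5² = 1187.91, centroid at (-11.67, 27.50).
ΣA = 11637.91 in², ΣAx̄ = 978885.42 in³, ΣAȳ = 320042.65 in³.
x̄ = 978885.42/11637.91 = 84.11 in; ȳ = 320042.65/11637.91 = 27.50 in.

x̄ = 84.11 in, ȳ = 27.50 in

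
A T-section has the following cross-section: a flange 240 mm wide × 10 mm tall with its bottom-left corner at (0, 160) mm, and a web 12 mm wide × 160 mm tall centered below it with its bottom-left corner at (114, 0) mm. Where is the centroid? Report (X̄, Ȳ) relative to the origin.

web: A = 12 × 160 = 1920.00, centroid at (120.00, 80.00).
flange: A = 240 × 10 = 2400.00, centroid at (120.00, 165.00).
ΣA = 4320.00 mm², ΣAX̄ = 518400.00 mm³, ΣAȲ = 549600.00 mm³.
X̄ = 518400.00/4320.00 = 120.00 mm; Ȳ = 549600.00/4320.00 = 127.22 mm.

X̄ = 120.00 mm, Ȳ = 127.22 mm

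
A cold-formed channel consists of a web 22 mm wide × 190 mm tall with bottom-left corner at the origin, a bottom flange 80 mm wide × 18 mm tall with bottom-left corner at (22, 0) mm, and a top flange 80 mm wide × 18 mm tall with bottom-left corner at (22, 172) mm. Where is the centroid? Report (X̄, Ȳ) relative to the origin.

Part | A | x̄ᵢ | ȳᵢ | A·x̄ᵢ | A·ȳᵢ
web | 4180.00 | 11.00 | 95.00 | 45980.00 | 397100.00
bottom flange | 1440.00 | 62.00 | 9.00 | 89280.00 | 12960.00
top flange | 1440.00 | 62.00 | 181.00 | 89280.00 | 260640.00
Σ | 7060.00 |  |  | 224540.00 | 670700.00
X̄ = 224540.00 / 7060.00 = 31.80 mm
Ȳ = 670700.00 / 7060.00 = 95.00 mm

X̄ = 31.80 mm, Ȳ = 95.00 mm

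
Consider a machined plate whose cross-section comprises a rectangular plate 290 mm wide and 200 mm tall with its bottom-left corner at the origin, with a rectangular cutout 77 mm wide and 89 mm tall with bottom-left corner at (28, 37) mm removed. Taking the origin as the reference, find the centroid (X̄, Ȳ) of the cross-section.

X̄ = 155.52 mm, Ȳ = 102.48 mm

plate: A = 290 × 200 = 58000.00, centroid at (145.00, 100.00).
hole: A = −(77 × 89) = -6853.00, centroid at (66.50, 81.50).
ΣA = 51147.00 mm², ΣAX̄ = 7954275.50 mm³, ΣAȲ = 5241480.50 mm³.
X̄ = 7954275.50/51147.00 = 155.52 mm; Ȳ = 5241480.50/51147.00 = 102.48 mm.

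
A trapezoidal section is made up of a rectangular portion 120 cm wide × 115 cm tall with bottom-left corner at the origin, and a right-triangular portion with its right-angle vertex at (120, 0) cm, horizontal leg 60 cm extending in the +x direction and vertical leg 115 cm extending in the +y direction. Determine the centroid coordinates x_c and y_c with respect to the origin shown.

x_c = 76.00 cm, y_c = 53.67 cm

Part | A | x̄ᵢ | ȳᵢ | A·x̄ᵢ | A·ȳᵢ
rectangular portion | 13800.00 | 60.00 | 57.50 | 828000.00 | 793500.00
triangular portion | 3450.00 | 140.00 | 38.33 | 483000.00 | 132250.00
Σ | 17250.00 |  |  | 1311000.00 | 925750.00
x_c = 1311000.00 / 17250.00 = 76.00 cm
y_c = 925750.00 / 17250.00 = 53.67 cm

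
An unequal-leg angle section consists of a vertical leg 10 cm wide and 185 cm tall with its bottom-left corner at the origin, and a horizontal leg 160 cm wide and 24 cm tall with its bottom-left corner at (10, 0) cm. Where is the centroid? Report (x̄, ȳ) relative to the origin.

vertical leg: A = 10 × 185 = 1850.00, centroid at (5.00, 92.50).
horizontal leg: A = 160 × 24 = 3840.00, centroid at (90.00, 12.00).
ΣA = 5690.00 cm²
ΣAx̄ = (1850.00)(5.00) + (3840.00)(90.00) = 354850.00 cm³
ΣAȳ = (1850.00)(92.50) + (3840.00)(12.00) = 217205.00 cm³
x̄ = 354850.00 / 5690.00 = 62.36 cm
ȳ = 217205.00 / 5690.00 = 38.17 cm

x̄ = 62.36 cm, ȳ = 38.17 cm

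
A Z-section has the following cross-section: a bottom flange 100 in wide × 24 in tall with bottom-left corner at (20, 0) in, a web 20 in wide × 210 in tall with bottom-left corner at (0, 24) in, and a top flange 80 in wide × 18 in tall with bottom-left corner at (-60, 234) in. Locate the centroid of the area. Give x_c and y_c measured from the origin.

x_c = 22.54 in, y_c = 114.49 in

bottom flange: A = 100 × 24 = 2400.00, centroid at (70.00, 12.00).
web: A = 20 × 210 = 4200.00, centroid at (10.00, 129.00).
top flange: A = 80 × 18 = 1440.00, centroid at (-20.00, 243.00).
ΣA = 8040.00 in²
ΣAx_c = (2400.00)(70.00) + (4200.00)(10.00) + (1440.00)(-20.00) = 181200.00 in³
ΣAy_c = (2400.00)(12.00) + (4200.00)(129.00) + (1440.00)(243.00) = 920520.00 in³
x_c = 181200.00 / 8040.00 = 22.54 in
y_c = 920520.00 / 8040.00 = 114.49 in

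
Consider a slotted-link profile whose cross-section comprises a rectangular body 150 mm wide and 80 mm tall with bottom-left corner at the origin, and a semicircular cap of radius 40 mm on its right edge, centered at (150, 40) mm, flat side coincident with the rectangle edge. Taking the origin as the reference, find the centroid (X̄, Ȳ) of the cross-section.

X̄ = 90.93 mm, Ȳ = 40.00 mm

Part | A | x̄ᵢ | ȳᵢ | A·x̄ᵢ | A·ȳᵢ
rectangular body | 12000.00 | 75.00 | 40.00 | 900000.00 | 480000.00
semicircular end | 2513.27 | 166.98 | 40.00 | 419657.79 | 100530.96
Σ | 14513.27 |  |  | 1319657.79 | 580530.96
X̄ = 1319657.79 / 14513.27 = 90.93 mm
Ȳ = 580530.96 / 14513.27 = 40.00 mm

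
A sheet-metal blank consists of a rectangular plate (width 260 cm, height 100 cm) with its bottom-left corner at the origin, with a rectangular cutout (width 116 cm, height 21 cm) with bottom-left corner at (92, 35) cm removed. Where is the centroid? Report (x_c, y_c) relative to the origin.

Part | A | x̄ᵢ | ȳᵢ | A·x̄ᵢ | A·ȳᵢ
plate | 26000.00 | 130.00 | 50.00 | 3380000.00 | 1300000.00
hole | -2436.00 | 150.00 | 45.50 | -365400.00 | -110838.00
Σ | 23564.00 |  |  | 3014600.00 | 1189162.00
x_c = 3014600.00 / 23564.00 = 127.93 cm
y_c = 1189162.00 / 23564.00 = 50.47 cm

x_c = 127.93 cm, y_c = 50.47 cm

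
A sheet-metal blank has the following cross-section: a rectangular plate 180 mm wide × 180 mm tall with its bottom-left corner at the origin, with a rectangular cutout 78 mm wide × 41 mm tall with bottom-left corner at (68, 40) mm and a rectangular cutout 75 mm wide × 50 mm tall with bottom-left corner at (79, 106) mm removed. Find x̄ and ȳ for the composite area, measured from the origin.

x̄ = 83.96 mm, ȳ = 87.67 mm

plate: A = 180 × 180 = 32400.00, centroid at (90.00, 90.00).
hole 1: A = −(78 × 41) = -3198.00, centroid at (107.00, 60.50).
hole 2: A = −(75 × 50) = -3750.00, centroid at (116.50, 131.00).
ΣA = 25452.00 mm², ΣAx̄ = 2136939.00 mm³, ΣAȳ = 2231271.00 mm³.
x̄ = 2136939.00/25452.00 = 83.96 mm; ȳ = 2231271.00/25452.00 = 87.67 mm.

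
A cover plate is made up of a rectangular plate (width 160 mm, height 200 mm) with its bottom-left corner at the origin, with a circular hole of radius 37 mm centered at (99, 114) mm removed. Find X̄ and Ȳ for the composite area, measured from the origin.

X̄ = 77.05 mm, Ȳ = 97.83 mm

Part | A | x̄ᵢ | ȳᵢ | A·x̄ᵢ | A·ȳᵢ
plate | 32000.00 | 80.00 | 100.00 | 2560000.00 | 3200000.00
hole | -4300.84 | 99.00 | 114.00 | -425783.19 | -490295.80
Σ | 27699.16 |  |  | 2134216.81 | 2709704.20
X̄ = 2134216.81 / 27699.16 = 77.05 mm
Ȳ = 2709704.20 / 27699.16 = 97.83 mm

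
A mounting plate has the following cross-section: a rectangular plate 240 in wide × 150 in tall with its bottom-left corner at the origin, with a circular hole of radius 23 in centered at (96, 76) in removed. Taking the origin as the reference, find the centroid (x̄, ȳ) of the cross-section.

plate: A = 240 × 150 = 36000.00, centroid at (120.00, 75.00).
hole: A = −π·23² = -1661.90, centroid at (96.00, 76.00).
ΣA = 34338.10 in²
ΣAx̄ = (36000.00)(120.00) + (-1661.90)(96.00) = 4160457.36 in³
ΣAȳ = (36000.00)(75.00) + (-1661.90)(76.00) = 2573695.41 in³
x̄ = 4160457.36 / 34338.10 = 121.16 in
ȳ = 2573695.41 / 34338.10 = 74.95 in

x̄ = 121.16 in, ȳ = 74.95 in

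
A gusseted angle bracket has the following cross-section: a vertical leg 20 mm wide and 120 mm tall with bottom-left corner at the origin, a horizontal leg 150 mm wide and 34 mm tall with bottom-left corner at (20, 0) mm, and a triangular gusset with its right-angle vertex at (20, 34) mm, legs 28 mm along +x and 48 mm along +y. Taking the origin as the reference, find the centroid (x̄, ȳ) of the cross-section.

vertical leg: A = 20 × 120 = 2400.00, centroid at (10.00, 60.00).
horizontal leg: A = 150 × 34 = 5100.00, centroid at (95.00, 17.00).
gusset: A = ½·28·48 = 672.00, centroid at (29.33, 50.00).
ΣA = 8172.00 mm²
ΣAx̄ = (2400.00)(10.00) + (5100.00)(95.00) + (672.00)(29.33) = 528212.00 mm³
ΣAȳ = (2400.00)(60.00) + (5100.00)(17.00) + (672.00)(50.00) = 264300.00 mm³
x̄ = 528212.00 / 8172.00 = 64.64 mm
ȳ = 264300.00 / 8172.00 = 32.34 mm

x̄ = 64.64 mm, ȳ = 32.34 mm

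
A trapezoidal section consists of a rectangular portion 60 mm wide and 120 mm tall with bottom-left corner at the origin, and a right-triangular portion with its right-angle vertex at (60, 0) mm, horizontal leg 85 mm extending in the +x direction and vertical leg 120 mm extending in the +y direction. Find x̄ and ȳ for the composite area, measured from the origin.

rectangular portion: A = 60 × 120 = 7200.00, centroid at (30.00, 60.00).
triangular portion: A = ½·85·120 = 5100.00, centroid at (88.33, 40.00).
ΣA = 12300.00 mm², ΣAx̄ = 666500.00 mm³, ΣAȳ = 636000.00 mm³.
x̄ = 666500.00/12300.00 = 54.19 mm; ȳ = 636000.00/12300.00 = 51.71 mm.

x̄ = 54.19 mm, ȳ = 51.71 mm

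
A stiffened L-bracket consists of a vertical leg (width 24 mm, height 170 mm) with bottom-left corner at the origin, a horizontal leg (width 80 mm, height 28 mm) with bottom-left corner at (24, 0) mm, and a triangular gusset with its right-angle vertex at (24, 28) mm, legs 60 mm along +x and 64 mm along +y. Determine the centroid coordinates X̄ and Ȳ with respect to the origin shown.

X̄ = 33.59 mm, Ȳ = 57.39 mm

vertical leg: A = 24 × 170 = 4080.00, centroid at (12.00, 85.00).
horizontal leg: A = 80 × 28 = 2240.00, centroid at (64.00, 14.00).
gusset: A = ½·60·64 = 1920.00, centroid at (44.00, 49.33).
ΣA = 8240.00 mm²
ΣAX̄ = (4080.00)(12.00) + (2240.00)(64.00) + (1920.00)(44.00) = 276800.00 mm³
ΣAȲ = (4080.00)(85.00) + (2240.00)(14.00) + (1920.00)(49.33) = 472880.00 mm³
X̄ = 276800.00 / 8240.00 = 33.59 mm
Ȳ = 472880.00 / 8240.00 = 57.39 mm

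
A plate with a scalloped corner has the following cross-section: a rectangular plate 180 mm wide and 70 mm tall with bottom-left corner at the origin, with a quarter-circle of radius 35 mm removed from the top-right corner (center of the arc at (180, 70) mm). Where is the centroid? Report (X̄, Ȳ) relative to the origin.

X̄ = 83.79 mm, Ȳ = 33.33 mm

plate: A = 180 × 70 = 12600.00, centroid at (90.00, 35.00).
removed quarter-circle: A = −¼π·35² = -962.11, centroid at (165.15, 55.15).
ΣA = 11637.89 mm², ΣAX̄ = 975111.37 mm³, ΣAȲ = 387943.77 mm³.
X̄ = 975111.37/11637.89 = 83.79 mm; Ȳ = 387943.77/11637.89 = 33.33 mm.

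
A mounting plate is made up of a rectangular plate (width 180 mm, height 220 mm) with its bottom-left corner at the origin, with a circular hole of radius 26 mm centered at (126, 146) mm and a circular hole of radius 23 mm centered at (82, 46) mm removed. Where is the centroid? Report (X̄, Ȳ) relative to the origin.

X̄ = 88.24 mm, Ȳ = 110.84 mm

plate: A = 180 × 220 = 39600.00, centroid at (90.00, 110.00).
hole 1: A = −π·26² = -2123.72, centroid at (126.00, 146.00).
hole 2: A = −π·23² = -1661.90, centroid at (82.00, 46.00).
ΣA = 35814.38 mm²
ΣAX̄ = (39600.00)(90.00) + (-2123.72)(126.00) + (-1661.90)(82.00) = 3160135.70 mm³
ΣAȲ = (39600.00)(110.00) + (-2123.72)(146.00) + (-1661.90)(46.00) = 3969489.86 mm³
X̄ = 3160135.70 / 35814.38 = 88.24 mm
Ȳ = 3969489.86 / 35814.38 = 110.84 mm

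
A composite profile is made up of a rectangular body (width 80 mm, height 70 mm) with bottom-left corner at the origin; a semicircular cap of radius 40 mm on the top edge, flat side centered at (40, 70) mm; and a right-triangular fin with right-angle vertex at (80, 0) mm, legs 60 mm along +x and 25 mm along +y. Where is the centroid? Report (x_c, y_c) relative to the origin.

rectangular body: A = 80 × 70 = 5600.00, centroid at (40.00, 35.00).
semicircular top: A = ½π·40² = 2513.27, centroid at (40.00, 86.98).
triangular fin: A = ½·60·25 = 750.00, centroid at (100.00, 8.33).
ΣA = 8863.27 mm²
ΣAx_c = (5600.00)(40.00) + (2513.27)(40.00) + (750.00)(100.00) = 399530.96 mm³
ΣAy_c = (5600.00)(35.00) + (2513.27)(86.98) + (750.00)(8.33) = 420845.86 mm³
x_c = 399530.96 / 8863.27 = 45.08 mm
y_c = 420845.86 / 8863.27 = 47.48 mm

x_c = 45.08 mm, y_c = 47.48 mm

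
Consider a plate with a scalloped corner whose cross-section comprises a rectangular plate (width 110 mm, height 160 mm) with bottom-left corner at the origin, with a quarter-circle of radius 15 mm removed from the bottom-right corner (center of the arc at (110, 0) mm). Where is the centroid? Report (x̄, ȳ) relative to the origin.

x̄ = 54.51 mm, ȳ = 80.75 mm

plate: A = 110 × 160 = 17600.00, centroid at (55.00, 80.00).
removed quarter-circle: A = −¼π·15² = -176.71, centroid at (103.63, 6.37).
ΣA = 17423.29 mm², ΣAx̄ = 949686.40 mm³, ΣAȳ = 1406875.00 mm³.
x̄ = 949686.40/17423.29 = 54.51 mm; ȳ = 1406875.00/17423.29 = 80.75 mm.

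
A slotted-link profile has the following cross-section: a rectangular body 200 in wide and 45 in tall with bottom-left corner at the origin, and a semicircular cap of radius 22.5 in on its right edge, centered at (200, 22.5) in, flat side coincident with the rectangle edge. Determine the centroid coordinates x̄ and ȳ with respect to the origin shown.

rectangular body: A = 200 × 45 = 9000.00, centroid at (100.00, 22.50).
semicircular end: A = ½π·22.5² = 795.22, centroid at (209.55, 22.50).
ΣA = 9795.22 in²
ΣAx̄ = (9000.00)(100.00) + (795.22)(209.55) = 1066636.88 in³
ΣAȳ = (9000.00)(22.50) + (795.22)(22.50) = 220392.35 in³
x̄ = 1066636.88 / 9795.22 = 108.89 in
ȳ = 220392.35 / 9795.22 = 22.50 in

x̄ = 108.89 in, ȳ = 22.50 in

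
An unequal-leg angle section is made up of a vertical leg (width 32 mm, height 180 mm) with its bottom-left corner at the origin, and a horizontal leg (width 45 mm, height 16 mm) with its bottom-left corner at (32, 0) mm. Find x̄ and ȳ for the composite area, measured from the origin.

Part | A | x̄ᵢ | ȳᵢ | A·x̄ᵢ | A·ȳᵢ
vertical leg | 5760.00 | 16.00 | 90.00 | 92160.00 | 518400.00
horizontal leg | 720.00 | 54.50 | 8.00 | 39240.00 | 5760.00
Σ | 6480.00 |  |  | 131400.00 | 524160.00
x̄ = 131400.00 / 6480.00 = 20.28 mm
ȳ = 524160.00 / 6480.00 = 80.89 mm

x̄ = 20.28 mm, ȳ = 80.89 mm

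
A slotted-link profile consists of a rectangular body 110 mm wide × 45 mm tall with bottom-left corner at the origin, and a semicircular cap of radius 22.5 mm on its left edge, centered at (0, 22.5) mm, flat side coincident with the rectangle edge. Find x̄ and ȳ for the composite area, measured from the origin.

x̄ = 46.07 mm, ȳ = 22.50 mm

Part | A | x̄ᵢ | ȳᵢ | A·x̄ᵢ | A·ȳᵢ
rectangular body | 4950.00 | 55.00 | 22.50 | 272250.00 | 111375.00
semicircular end | 795.22 | -9.55 | 22.50 | -7593.75 | 17892.35
Σ | 5745.22 |  |  | 264656.25 | 129267.35
x̄ = 264656.25 / 5745.22 = 46.07 mm
ȳ = 129267.35 / 5745.22 = 22.50 mm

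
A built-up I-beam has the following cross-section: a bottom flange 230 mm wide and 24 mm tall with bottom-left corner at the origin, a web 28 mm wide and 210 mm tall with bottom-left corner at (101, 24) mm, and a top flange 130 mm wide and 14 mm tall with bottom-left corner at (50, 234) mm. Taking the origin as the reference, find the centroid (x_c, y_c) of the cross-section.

bottom flange: A = 230 × 24 = 5520.00, centroid at (115.00, 12.00).
web: A = 28 × 210 = 5880.00, centroid at (115.00, 129.00).
top flange: A = 130 × 14 = 1820.00, centroid at (115.00, 241.00).
ΣA = 13220.00 mm², ΣAx_c = 1520300.00 mm³, ΣAy_c = 1263380.00 mm³.
x_c = 1520300.00/13220.00 = 115.00 mm; y_c = 1263380.00/13220.00 = 95.57 mm.

x_c = 115.00 mm, y_c = 95.57 mm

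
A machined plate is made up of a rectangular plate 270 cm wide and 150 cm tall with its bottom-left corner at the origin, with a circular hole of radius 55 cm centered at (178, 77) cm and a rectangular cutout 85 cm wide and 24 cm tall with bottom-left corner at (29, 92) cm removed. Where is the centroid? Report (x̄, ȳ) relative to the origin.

plate: A = 270 × 150 = 40500.00, centroid at (135.00, 75.00).
hole 1: A = −π·55² = -9503.32, centroid at (178.00, 77.00).
hole 2: A = −(85 × 24) = -2040.00, centroid at (71.50, 104.00).
ΣA = 28956.68 cm², ΣAx̄ = 3630049.44 cm³, ΣAȳ = 2093584.53 cm³.
x̄ = 3630049.44/28956.68 = 125.36 cm; ȳ = 2093584.53/28956.68 = 72.30 cm.

x̄ = 125.36 cm, ȳ = 72.30 cm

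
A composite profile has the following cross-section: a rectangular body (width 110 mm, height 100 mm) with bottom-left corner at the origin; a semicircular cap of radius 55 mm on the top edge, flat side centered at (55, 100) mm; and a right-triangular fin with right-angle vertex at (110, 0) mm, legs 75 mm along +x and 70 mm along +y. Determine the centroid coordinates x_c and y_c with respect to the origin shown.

x_c = 66.43 mm, y_c = 65.16 mm

rectangular body: A = 110 × 100 = 11000.00, centroid at (55.00, 50.00).
semicircular top: A = ½π·55² = 4751.66, centroid at (55.00, 123.34).
triangular fin: A = ½·75·70 = 2625.00, centroid at (135.00, 23.33).
ΣA = 18376.66 mm²
ΣAx_c = (11000.00)(55.00) + (4751.66)(55.00) + (2625.00)(135.00) = 1220716.24 mm³
ΣAy_c = (11000.00)(50.00) + (4751.66)(123.34) + (2625.00)(23.33) = 1197332.56 mm³
x_c = 1220716.24 / 18376.66 = 66.43 mm
y_c = 1197332.56 / 18376.66 = 65.16 mm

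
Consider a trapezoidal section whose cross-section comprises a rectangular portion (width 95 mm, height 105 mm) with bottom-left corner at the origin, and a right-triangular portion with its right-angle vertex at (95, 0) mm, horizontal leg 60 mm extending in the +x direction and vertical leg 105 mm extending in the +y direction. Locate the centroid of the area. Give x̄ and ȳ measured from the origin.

x̄ = 63.70 mm, ȳ = 48.30 mm

rectangular portion: A = 95 × 105 = 9975.00, centroid at (47.50, 52.50).
triangular portion: A = ½·60·105 = 3150.00, centroid at (115.00, 35.00).
ΣA = 13125.00 mm²
ΣAx̄ = (9975.00)(47.50) + (3150.00)(115.00) = 836062.50 mm³
ΣAȳ = (9975.00)(52.50) + (3150.00)(35.00) = 633937.50 mm³
x̄ = 836062.50 / 13125.00 = 63.70 mm
ȳ = 633937.50 / 13125.00 = 48.30 mm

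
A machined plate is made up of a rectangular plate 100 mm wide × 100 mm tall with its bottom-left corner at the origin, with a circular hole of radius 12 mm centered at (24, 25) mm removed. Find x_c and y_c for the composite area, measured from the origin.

x_c = 51.23 mm, y_c = 51.18 mm

Part | A | x̄ᵢ | ȳᵢ | A·x̄ᵢ | A·ȳᵢ
plate | 10000.00 | 50.00 | 50.00 | 500000.00 | 500000.00
hole | -452.39 | 24.00 | 25.00 | -10857.34 | -11309.73
Σ | 9547.61 |  |  | 489142.66 | 488690.27
x_c = 489142.66 / 9547.61 = 51.23 mm
y_c = 488690.27 / 9547.61 = 51.18 mm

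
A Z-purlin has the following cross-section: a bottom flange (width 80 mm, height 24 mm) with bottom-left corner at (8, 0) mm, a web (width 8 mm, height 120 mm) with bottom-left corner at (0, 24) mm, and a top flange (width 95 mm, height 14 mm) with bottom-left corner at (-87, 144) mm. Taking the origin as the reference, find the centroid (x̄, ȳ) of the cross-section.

x̄ = 10.32 mm, ȳ = 72.33 mm

Part | A | x̄ᵢ | ȳᵢ | A·x̄ᵢ | A·ȳᵢ
bottom flange | 1920.00 | 48.00 | 12.00 | 92160.00 | 23040.00
web | 960.00 | 4.00 | 84.00 | 3840.00 | 80640.00
top flange | 1330.00 | -39.50 | 151.00 | -52535.00 | 200830.00
Σ | 4210.00 |  |  | 43465.00 | 304510.00
x̄ = 43465.00 / 4210.00 = 10.32 mm
ȳ = 304510.00 / 4210.00 = 72.33 mm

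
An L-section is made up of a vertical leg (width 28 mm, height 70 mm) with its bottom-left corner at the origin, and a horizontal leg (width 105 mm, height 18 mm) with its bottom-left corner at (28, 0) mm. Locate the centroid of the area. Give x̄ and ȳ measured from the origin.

vertical leg: A = 28 × 70 = 1960.00, centroid at (14.00, 35.00).
horizontal leg: A = 105 × 18 = 1890.00, centroid at (80.50, 9.00).
ΣA = 3850.00 mm²
ΣAx̄ = (1960.00)(14.00) + (1890.00)(80.50) = 179585.00 mm³
ΣAȳ = (1960.00)(35.00) + (1890.00)(9.00) = 85610.00 mm³
x̄ = 179585.00 / 3850.00 = 46.65 mm
ȳ = 85610.00 / 3850.00 = 22.24 mm

x̄ = 46.65 mm, ȳ = 22.24 mm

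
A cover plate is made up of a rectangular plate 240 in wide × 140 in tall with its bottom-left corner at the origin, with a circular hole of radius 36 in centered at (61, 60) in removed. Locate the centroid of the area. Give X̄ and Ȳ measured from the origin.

Part | A | x̄ᵢ | ȳᵢ | A·x̄ᵢ | A·ȳᵢ
plate | 33600.00 | 120.00 | 70.00 | 4032000.00 | 2352000.00
hole | -4071.50 | 61.00 | 60.00 | -248361.75 | -244290.24
Σ | 29528.50 |  |  | 3783638.25 | 2107709.76
X̄ = 3783638.25 / 29528.50 = 128.14 in
Ȳ = 2107709.76 / 29528.50 = 71.38 in

X̄ = 128.14 in, Ȳ = 71.38 in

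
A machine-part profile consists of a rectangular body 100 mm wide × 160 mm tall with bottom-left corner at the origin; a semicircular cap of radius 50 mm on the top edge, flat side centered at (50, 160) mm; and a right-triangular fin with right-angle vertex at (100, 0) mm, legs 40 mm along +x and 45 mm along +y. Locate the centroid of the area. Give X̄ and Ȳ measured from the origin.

rectangular body: A = 100 × 160 = 16000.00, centroid at (50.00, 80.00).
semicircular top: A = ½π·50² = 3926.99, centroid at (50.00, 181.22).
triangular fin: A = ½·40·45 = 900.00, centroid at (113.33, 15.00).
ΣA = 20826.99 mm², ΣAX̄ = 1098349.54 mm³, ΣAȲ = 2005151.86 mm³.
X̄ = 1098349.54/20826.99 = 52.74 mm; Ȳ = 2005151.86/20826.99 = 96.28 mm.

X̄ = 52.74 mm, Ȳ = 96.28 mm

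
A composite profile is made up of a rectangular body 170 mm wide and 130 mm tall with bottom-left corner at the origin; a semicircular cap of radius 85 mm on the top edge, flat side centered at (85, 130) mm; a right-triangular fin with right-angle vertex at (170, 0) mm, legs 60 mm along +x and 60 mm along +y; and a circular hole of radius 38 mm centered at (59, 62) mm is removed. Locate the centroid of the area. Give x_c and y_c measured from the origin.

rectangular body: A = 170 × 130 = 22100.00, centroid at (85.00, 65.00).
semicircular top: A = ½π·85² = 11349.00, centroid at (85.00, 166.08).
triangular fin: A = ½·60·60 = 1800.00, centroid at (190.00, 20.00).
hole: A = −π·38² = -4536.46, centroid at (59.00, 62.00).
ΣA = 30712.54 mm²
ΣAx_c = (22100.00)(85.00) + (11349.00)(85.00) + (1800.00)(190.00) + (-4536.46)(59.00) = 2917514.17 mm³
ΣAy_c = (22100.00)(65.00) + (11349.00)(166.08) + (1800.00)(20.00) + (-4536.46)(62.00) = 3076026.61 mm³
x_c = 2917514.17 / 30712.54 = 94.99 mm
y_c = 3076026.61 / 30712.54 = 100.16 mm

x_c = 94.99 mm, y_c = 100.16 mm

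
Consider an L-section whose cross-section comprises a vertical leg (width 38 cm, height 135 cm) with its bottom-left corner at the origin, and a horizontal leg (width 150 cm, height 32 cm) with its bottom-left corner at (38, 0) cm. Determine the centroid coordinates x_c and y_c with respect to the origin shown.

vertical leg: A = 38 × 135 = 5130.00, centroid at (19.00, 67.50).
horizontal leg: A = 150 × 32 = 4800.00, centroid at (113.00, 16.00).
ΣA = 9930.00 cm²
ΣAx_c = (5130.00)(19.00) + (4800.00)(113.00) = 639870.00 cm³
ΣAy_c = (5130.00)(67.50) + (4800.00)(16.00) = 423075.00 cm³
x_c = 639870.00 / 9930.00 = 64.44 cm
y_c = 423075.00 / 9930.00 = 42.61 cm

x_c = 64.44 cm, y_c = 42.61 cm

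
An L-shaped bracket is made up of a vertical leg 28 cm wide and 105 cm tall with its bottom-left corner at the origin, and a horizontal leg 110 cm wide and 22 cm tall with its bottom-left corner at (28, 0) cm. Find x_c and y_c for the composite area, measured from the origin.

x_c = 45.15 cm, y_c = 33.76 cm

Part | A | x̄ᵢ | ȳᵢ | A·x̄ᵢ | A·ȳᵢ
vertical leg | 2940.00 | 14.00 | 52.50 | 41160.00 | 154350.00
horizontal leg | 2420.00 | 83.00 | 11.00 | 200860.00 | 26620.00
Σ | 5360.00 |  |  | 242020.00 | 180970.00
x_c = 242020.00 / 5360.00 = 45.15 cm
y_c = 180970.00 / 5360.00 = 33.76 cm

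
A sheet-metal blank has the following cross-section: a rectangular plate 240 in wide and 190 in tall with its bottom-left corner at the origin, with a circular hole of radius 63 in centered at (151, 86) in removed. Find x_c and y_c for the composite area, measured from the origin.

x_c = 108.33 in, y_c = 98.39 in

plate: A = 240 × 190 = 45600.00, centroid at (120.00, 95.00).
hole: A = −π·63² = -12468.98, centroid at (151.00, 86.00).
ΣA = 33131.02 in²
ΣAx_c = (45600.00)(120.00) + (-12468.98)(151.00) = 3589183.83 in³
ΣAy_c = (45600.00)(95.00) + (-12468.98)(86.00) = 3259667.61 in³
x_c = 3589183.83 / 33131.02 = 108.33 in
y_c = 3259667.61 / 33131.02 = 98.39 in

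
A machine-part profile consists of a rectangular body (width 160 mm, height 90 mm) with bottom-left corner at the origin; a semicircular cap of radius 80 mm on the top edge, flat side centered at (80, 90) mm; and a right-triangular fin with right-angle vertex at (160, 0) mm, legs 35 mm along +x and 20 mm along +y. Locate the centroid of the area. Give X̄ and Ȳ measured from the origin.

X̄ = 81.29 mm, Ȳ = 76.46 mm

Part | A | x̄ᵢ | ȳᵢ | A·x̄ᵢ | A·ȳᵢ
rectangular body | 14400.00 | 80.00 | 45.00 | 1152000.00 | 648000.00
semicircular top | 10053.10 | 80.00 | 123.95 | 804247.72 | 1246112.02
triangular fin | 350.00 | 171.67 | 6.67 | 60083.33 | 2333.33
Σ | 24803.10 |  |  | 2016331.05 | 1896445.35
X̄ = 2016331.05 / 24803.10 = 81.29 mm
Ȳ = 1896445.35 / 24803.10 = 76.46 mm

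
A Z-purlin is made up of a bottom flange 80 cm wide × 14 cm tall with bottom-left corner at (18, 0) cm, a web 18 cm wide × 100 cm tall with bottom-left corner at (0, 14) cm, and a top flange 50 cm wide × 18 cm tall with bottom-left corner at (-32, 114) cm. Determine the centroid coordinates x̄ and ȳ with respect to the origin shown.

bottom flange: A = 80 × 14 = 1120.00, centroid at (58.00, 7.00).
web: A = 18 × 100 = 1800.00, centroid at (9.00, 64.00).
top flange: A = 50 × 18 = 900.00, centroid at (-7.00, 123.00).
ΣA = 3820.00 cm²
ΣAx̄ = (1120.00)(58.00) + (1800.00)(9.00) + (900.00)(-7.00) = 74860.00 cm³
ΣAȳ = (1120.00)(7.00) + (1800.00)(64.00) + (900.00)(123.00) = 233740.00 cm³
x̄ = 74860.00 / 3820.00 = 19.60 cm
ȳ = 233740.00 / 3820.00 = 61.19 cm

x̄ = 19.60 cm, ȳ = 61.19 cm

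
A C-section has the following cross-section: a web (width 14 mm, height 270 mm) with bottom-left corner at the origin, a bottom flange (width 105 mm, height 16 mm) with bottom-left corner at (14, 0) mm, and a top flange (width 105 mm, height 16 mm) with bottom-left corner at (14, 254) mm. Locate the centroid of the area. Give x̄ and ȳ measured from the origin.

x̄ = 35.00 mm, ȳ = 135.00 mm

web: A = 14 × 270 = 3780.00, centroid at (7.00, 135.00).
bottom flange: A = 105 × 16 = 1680.00, centroid at (66.50, 8.00).
top flange: A = 105 × 16 = 1680.00, centroid at (66.50, 262.00).
ΣA = 7140.00 mm², ΣAx̄ = 249900.00 mm³, ΣAȳ = 963900.00 mm³.
x̄ = 249900.00/7140.00 = 35.00 mm; ȳ = 963900.00/7140.00 = 135.00 mm.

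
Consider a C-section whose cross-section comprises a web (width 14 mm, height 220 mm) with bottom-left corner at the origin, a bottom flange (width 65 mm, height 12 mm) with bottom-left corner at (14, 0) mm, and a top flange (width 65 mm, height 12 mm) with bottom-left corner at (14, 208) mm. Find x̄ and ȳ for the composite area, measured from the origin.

Part | A | x̄ᵢ | ȳᵢ | A·x̄ᵢ | A·ȳᵢ
web | 3080.00 | 7.00 | 110.00 | 21560.00 | 338800.00
bottom flange | 780.00 | 46.50 | 6.00 | 36270.00 | 4680.00
top flange | 780.00 | 46.50 | 214.00 | 36270.00 | 166920.00
Σ | 4640.00 |  |  | 94100.00 | 510400.00
x̄ = 94100.00 / 4640.00 = 20.28 mm
ȳ = 510400.00 / 4640.00 = 110.00 mm

x̄ = 20.28 mm, ȳ = 110.00 mm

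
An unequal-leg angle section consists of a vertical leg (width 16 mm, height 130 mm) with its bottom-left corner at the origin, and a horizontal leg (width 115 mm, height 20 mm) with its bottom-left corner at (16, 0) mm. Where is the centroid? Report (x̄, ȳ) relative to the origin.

x̄ = 42.39 mm, ȳ = 36.12 mm

vertical leg: A = 16 × 130 = 2080.00, centroid at (8.00, 65.00).
horizontal leg: A = 115 × 20 = 2300.00, centroid at (73.50, 10.00).
ΣA = 4380.00 mm²
ΣAx̄ = (2080.00)(8.00) + (2300.00)(73.50) = 185690.00 mm³
ΣAȳ = (2080.00)(65.00) + (2300.00)(10.00) = 158200.00 mm³
x̄ = 185690.00 / 4380.00 = 42.39 mm
ȳ = 158200.00 / 4380.00 = 36.12 mm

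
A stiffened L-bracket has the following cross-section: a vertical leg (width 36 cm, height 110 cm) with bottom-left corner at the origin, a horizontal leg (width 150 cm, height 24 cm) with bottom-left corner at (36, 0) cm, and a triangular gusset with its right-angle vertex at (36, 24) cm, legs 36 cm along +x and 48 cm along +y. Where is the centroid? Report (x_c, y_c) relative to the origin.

x_c = 60.82 cm, y_c = 35.09 cm

vertical leg: A = 36 × 110 = 3960.00, centroid at (18.00, 55.00).
horizontal leg: A = 150 × 24 = 3600.00, centroid at (111.00, 12.00).
gusset: A = ½·36·48 = 864.00, centroid at (48.00, 40.00).
ΣA = 8424.00 cm², ΣAx_c = 512352.00 cm³, ΣAy_c = 295560.00 cm³.
x_c = 512352.00/8424.00 = 60.82 cm; y_c = 295560.00/8424.00 = 35.09 cm.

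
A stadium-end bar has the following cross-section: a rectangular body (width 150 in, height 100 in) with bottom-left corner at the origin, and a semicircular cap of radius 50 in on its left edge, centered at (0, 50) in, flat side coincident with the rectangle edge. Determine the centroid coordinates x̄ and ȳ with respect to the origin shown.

x̄ = 55.04 in, ȳ = 50.00 in

rectangular body: A = 150 × 100 = 15000.00, centroid at (75.00, 50.00).
semicircular end: A = ½π·50² = 3926.99, centroid at (-21.22, 50.00).
ΣA = 18926.99 in²
ΣAx̄ = (15000.00)(75.00) + (3926.99)(-21.22) = 1041666.67 in³
ΣAȳ = (15000.00)(50.00) + (3926.99)(50.00) = 946349.54 in³
x̄ = 1041666.67 / 18926.99 = 55.04 in
ȳ = 946349.54 / 18926.99 = 50.00 in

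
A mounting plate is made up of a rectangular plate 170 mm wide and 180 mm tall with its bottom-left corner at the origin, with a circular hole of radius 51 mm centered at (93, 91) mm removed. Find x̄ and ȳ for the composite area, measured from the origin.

x̄ = 82.09 mm, ȳ = 89.64 mm

Part | A | x̄ᵢ | ȳᵢ | A·x̄ᵢ | A·ȳᵢ
plate | 30600.00 | 85.00 | 90.00 | 2601000.00 | 2754000.00
hole | -8171.28 | 93.00 | 91.00 | -759929.27 | -743586.71
Σ | 22428.72 |  |  | 1841070.73 | 2010413.29
x̄ = 1841070.73 / 22428.72 = 82.09 mm
ȳ = 2010413.29 / 22428.72 = 89.64 mm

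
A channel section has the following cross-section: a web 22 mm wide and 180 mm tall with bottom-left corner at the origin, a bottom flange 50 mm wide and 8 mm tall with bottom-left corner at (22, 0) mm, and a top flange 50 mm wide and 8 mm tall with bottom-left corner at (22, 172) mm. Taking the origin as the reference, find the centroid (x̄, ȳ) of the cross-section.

x̄ = 17.05 mm, ȳ = 90.00 mm

web: A = 22 × 180 = 3960.00, centroid at (11.00, 90.00).
bottom flange: A = 50 × 8 = 400.00, centroid at (47.00, 4.00).
top flange: A = 50 × 8 = 400.00, centroid at (47.00, 176.00).
ΣA = 4760.00 mm²
ΣAx̄ = (3960.00)(11.00) + (400.00)(47.00) + (400.00)(47.00) = 81160.00 mm³
ΣAȳ = (3960.00)(90.00) + (400.00)(4.00) + (400.00)(176.00) = 428400.00 mm³
x̄ = 81160.00 / 4760.00 = 17.05 mm
ȳ = 428400.00 / 4760.00 = 90.00 mm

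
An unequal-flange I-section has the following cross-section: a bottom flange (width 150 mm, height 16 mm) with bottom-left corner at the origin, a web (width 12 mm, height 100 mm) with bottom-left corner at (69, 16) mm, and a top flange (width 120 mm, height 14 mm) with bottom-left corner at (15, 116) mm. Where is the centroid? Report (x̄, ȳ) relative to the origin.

x̄ = 75.00 mm, ȳ = 57.77 mm

bottom flange: A = 150 × 16 = 2400.00, centroid at (75.00, 8.00).
web: A = 12 × 100 = 1200.00, centroid at (75.00, 66.00).
top flange: A = 120 × 14 = 1680.00, centroid at (75.00, 123.00).
ΣA = 5280.00 mm²
ΣAx̄ = (2400.00)(75.00) + (1200.00)(75.00) + (1680.00)(75.00) = 396000.00 mm³
ΣAȳ = (2400.00)(8.00) + (1200.00)(66.00) + (1680.00)(123.00) = 305040.00 mm³
x̄ = 396000.00 / 5280.00 = 75.00 mm
ȳ = 305040.00 / 5280.00 = 57.77 mm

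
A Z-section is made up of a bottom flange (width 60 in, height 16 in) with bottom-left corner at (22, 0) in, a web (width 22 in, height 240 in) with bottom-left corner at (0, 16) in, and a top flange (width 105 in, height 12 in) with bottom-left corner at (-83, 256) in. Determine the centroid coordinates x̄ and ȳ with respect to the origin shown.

x̄ = 9.28 in, ȳ = 140.78 in

bottom flange: A = 60 × 16 = 960.00, centroid at (52.00, 8.00).
web: A = 22 × 240 = 5280.00, centroid at (11.00, 136.00).
top flange: A = 105 × 12 = 1260.00, centroid at (-30.50, 262.00).
ΣA = 7500.00 in², ΣAx̄ = 69570.00 in³, ΣAȳ = 1055880.00 in³.
x̄ = 69570.00/7500.00 = 9.28 in; ȳ = 1055880.00/7500.00 = 140.78 in.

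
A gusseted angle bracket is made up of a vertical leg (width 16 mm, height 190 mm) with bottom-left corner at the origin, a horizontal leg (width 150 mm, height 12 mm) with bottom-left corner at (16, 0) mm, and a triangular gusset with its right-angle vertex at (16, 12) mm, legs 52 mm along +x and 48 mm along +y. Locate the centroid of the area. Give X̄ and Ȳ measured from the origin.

vertical leg: A = 16 × 190 = 3040.00, centroid at (8.00, 95.00).
horizontal leg: A = 150 × 12 = 1800.00, centroid at (91.00, 6.00).
gusset: A = ½·52·48 = 1248.00, centroid at (33.33, 28.00).
ΣA = 6088.00 mm², ΣAX̄ = 229720.00 mm³, ΣAȲ = 334544.00 mm³.
X̄ = 229720.00/6088.00 = 37.73 mm; Ȳ = 334544.00/6088.00 = 54.95 mm.

X̄ = 37.73 mm, Ȳ = 54.95 mm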